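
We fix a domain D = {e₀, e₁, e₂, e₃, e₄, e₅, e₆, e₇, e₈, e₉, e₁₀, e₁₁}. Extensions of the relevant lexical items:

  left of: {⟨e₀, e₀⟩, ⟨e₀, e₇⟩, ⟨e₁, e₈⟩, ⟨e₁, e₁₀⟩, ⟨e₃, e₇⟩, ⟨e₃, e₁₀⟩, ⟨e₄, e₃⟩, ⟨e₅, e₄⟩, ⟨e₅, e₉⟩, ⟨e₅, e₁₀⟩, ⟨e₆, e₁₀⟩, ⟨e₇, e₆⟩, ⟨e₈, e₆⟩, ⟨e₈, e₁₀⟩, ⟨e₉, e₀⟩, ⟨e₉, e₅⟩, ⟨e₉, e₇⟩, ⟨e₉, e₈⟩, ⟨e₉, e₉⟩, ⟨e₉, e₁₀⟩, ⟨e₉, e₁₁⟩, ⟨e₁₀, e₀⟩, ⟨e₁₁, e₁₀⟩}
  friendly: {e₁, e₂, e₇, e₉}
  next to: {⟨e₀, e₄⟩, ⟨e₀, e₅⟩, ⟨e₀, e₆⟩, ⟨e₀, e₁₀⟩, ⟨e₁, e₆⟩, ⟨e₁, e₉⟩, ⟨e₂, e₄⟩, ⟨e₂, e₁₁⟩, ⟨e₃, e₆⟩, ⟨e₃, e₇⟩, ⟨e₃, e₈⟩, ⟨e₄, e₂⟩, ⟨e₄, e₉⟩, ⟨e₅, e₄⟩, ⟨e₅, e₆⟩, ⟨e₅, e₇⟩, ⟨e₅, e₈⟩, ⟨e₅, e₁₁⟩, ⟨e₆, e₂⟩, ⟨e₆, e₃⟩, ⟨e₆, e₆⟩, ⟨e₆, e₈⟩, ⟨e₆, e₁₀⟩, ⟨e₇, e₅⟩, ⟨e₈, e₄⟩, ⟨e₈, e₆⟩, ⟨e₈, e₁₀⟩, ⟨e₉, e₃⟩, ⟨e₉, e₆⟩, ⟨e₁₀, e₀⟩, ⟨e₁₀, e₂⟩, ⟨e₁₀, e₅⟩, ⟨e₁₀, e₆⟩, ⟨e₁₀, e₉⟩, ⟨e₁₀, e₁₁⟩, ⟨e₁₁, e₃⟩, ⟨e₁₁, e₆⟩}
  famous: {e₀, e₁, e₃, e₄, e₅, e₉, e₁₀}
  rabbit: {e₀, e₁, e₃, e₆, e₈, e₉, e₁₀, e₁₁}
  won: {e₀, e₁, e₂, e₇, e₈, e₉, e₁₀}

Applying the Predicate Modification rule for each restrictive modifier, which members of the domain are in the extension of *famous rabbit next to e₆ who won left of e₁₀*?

⟦next to e₆⟧ = {x : ⟨x, e₆⟩ ∈ ⟦next to⟧} = {e₀, e₁, e₃, e₅, e₆, e₈, e₉, e₁₀, e₁₁}
⟦who won⟧ = ⟦won⟧ = {e₀, e₁, e₂, e₇, e₈, e₉, e₁₀}
⟦left of e₁₀⟧ = {x : ⟨x, e₁₀⟩ ∈ ⟦left of⟧} = {e₁, e₃, e₅, e₆, e₈, e₉, e₁₁}
⟦rabbit⟧ = {e₀, e₁, e₃, e₆, e₈, e₉, e₁₀, e₁₁}
… ∩ ⟦next to e₆⟧ = {e₀, e₁, e₃, e₆, e₈, e₉, e₁₀, e₁₁} ∩ {e₀, e₁, e₃, e₅, e₆, e₈, e₉, e₁₀, e₁₁} = {e₀, e₁, e₃, e₆, e₈, e₉, e₁₀, e₁₁}
… ∩ ⟦who won⟧ = {e₀, e₁, e₃, e₆, e₈, e₉, e₁₀, e₁₁} ∩ {e₀, e₁, e₂, e₇, e₈, e₉, e₁₀} = {e₀, e₁, e₈, e₉, e₁₀}
… ∩ ⟦left of e₁₀⟧ = {e₀, e₁, e₈, e₉, e₁₀} ∩ {e₁, e₃, e₅, e₆, e₈, e₉, e₁₁} = {e₁, e₈, e₉}
… ∩ ⟦famous⟧ = {e₁, e₈, e₉} ∩ {e₀, e₁, e₃, e₄, e₅, e₉, e₁₀} = {e₁, e₉}
So ⟦famous rabbit next to e₆ who won left of e₁₀⟧ = {e₁, e₉}.

{e₁, e₉}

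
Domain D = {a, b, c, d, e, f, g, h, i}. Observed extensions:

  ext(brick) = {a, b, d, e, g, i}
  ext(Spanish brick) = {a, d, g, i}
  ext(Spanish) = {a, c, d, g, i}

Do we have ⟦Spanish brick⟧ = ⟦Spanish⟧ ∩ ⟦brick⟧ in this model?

yes

⟦Spanish⟧ ∩ ⟦brick⟧ = {a, c, d, g, i} ∩ {a, b, d, e, g, i} = {a, d, g, i}
Observed ⟦Spanish brick⟧ = {a, d, g, i}.
These coincide, so the modifier is intersective here.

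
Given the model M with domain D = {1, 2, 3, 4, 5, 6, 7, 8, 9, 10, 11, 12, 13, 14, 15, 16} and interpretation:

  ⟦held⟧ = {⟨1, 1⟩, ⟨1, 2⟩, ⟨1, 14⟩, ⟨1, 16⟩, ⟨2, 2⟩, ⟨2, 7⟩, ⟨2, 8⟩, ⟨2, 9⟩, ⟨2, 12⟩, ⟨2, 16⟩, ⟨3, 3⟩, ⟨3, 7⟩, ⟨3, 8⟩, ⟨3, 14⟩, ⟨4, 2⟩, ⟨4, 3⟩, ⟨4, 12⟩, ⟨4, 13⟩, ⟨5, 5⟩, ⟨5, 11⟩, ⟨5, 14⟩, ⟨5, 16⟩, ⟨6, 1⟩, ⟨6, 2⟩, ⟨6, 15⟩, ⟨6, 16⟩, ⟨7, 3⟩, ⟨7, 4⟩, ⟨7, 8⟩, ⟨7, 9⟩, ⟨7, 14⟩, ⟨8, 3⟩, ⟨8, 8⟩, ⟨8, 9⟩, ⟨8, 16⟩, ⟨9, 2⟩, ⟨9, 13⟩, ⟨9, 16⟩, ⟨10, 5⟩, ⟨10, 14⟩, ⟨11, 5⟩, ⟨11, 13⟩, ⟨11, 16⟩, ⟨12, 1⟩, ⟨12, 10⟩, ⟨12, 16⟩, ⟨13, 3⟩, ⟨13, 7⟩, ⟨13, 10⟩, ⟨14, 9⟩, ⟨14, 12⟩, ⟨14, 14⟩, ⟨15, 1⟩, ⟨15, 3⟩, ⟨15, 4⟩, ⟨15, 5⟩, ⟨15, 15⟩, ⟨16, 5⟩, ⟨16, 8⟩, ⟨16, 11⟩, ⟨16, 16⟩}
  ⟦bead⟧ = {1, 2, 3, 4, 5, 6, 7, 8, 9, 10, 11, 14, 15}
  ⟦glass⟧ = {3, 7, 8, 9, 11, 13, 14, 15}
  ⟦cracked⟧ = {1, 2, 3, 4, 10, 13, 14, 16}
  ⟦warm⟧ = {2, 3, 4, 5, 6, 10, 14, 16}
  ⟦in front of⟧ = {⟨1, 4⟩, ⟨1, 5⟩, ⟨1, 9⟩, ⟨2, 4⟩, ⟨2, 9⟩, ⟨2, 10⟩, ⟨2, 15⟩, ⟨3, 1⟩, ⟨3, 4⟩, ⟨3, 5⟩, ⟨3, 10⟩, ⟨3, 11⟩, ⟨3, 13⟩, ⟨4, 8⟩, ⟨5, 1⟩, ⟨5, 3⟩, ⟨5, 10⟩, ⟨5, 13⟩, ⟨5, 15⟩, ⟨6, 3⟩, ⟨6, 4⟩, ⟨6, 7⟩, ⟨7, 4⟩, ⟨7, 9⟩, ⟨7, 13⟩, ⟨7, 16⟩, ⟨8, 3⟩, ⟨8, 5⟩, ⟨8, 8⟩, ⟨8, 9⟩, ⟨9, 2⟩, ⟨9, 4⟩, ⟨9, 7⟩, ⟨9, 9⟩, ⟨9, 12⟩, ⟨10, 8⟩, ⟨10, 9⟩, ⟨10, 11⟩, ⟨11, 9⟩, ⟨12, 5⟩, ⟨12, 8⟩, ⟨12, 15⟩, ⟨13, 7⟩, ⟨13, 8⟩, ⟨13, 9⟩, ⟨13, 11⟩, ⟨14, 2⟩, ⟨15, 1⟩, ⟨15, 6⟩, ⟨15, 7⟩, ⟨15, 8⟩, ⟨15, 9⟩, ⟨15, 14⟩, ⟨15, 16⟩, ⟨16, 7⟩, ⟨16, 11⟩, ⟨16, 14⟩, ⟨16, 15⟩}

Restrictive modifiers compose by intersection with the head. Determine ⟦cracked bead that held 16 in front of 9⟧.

⟦that held 16⟧ = {x : ⟨x, 16⟩ ∈ ⟦held⟧} = {1, 2, 5, 6, 8, 9, 11, 12, 16}
⟦in front of 9⟧ = {x : ⟨x, 9⟩ ∈ ⟦in front of⟧} = {1, 2, 7, 8, 9, 10, 11, 13, 15}
⟦bead⟧ = {1, 2, 3, 4, 5, 6, 7, 8, 9, 10, 11, 14, 15}
… ∩ ⟦that held 16⟧ = {1, 2, 3, 4, 5, 6, 7, 8, 9, 10, 11, 14, 15} ∩ {1, 2, 5, 6, 8, 9, 11, 12, 16} = {1, 2, 5, 6, 8, 9, 11}
… ∩ ⟦in front of 9⟧ = {1, 2, 5, 6, 8, 9, 11} ∩ {1, 2, 7, 8, 9, 10, 11, 13, 15} = {1, 2, 8, 9, 11}
… ∩ ⟦cracked⟧ = {1, 2, 8, 9, 11} ∩ {1, 2, 3, 4, 10, 13, 14, 16} = {1, 2}
So ⟦cracked bead that held 16 in front of 9⟧ = {1, 2}.

{1, 2}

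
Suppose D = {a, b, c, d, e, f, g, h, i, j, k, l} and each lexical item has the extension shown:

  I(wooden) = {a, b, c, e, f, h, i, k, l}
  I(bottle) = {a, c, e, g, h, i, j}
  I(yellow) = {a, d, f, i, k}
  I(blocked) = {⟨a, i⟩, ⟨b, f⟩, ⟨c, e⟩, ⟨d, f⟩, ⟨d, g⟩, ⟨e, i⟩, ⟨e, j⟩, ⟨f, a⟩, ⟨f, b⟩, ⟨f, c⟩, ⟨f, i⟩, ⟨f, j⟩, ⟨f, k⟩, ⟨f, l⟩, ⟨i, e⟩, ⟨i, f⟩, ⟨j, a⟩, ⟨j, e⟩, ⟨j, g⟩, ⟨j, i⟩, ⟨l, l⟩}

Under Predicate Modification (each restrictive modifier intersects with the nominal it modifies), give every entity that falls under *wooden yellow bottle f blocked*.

{a, i}

⟦f blocked⟧ = {x : ⟨f, x⟩ ∈ ⟦blocked⟧} = {a, b, c, i, j, k, l}
⟦bottle⟧ = {a, c, e, g, h, i, j}
… ∩ ⟦f blocked⟧ = {a, c, e, g, h, i, j} ∩ {a, b, c, i, j, k, l} = {a, c, i, j}
… ∩ ⟦wooden⟧ = {a, c, i, j} ∩ {a, b, c, e, f, h, i, k, l} = {a, c, i}
… ∩ ⟦yellow⟧ = {a, c, i} ∩ {a, d, f, i, k} = {a, i}
So ⟦wooden yellow bottle f blocked⟧ = {a, i}.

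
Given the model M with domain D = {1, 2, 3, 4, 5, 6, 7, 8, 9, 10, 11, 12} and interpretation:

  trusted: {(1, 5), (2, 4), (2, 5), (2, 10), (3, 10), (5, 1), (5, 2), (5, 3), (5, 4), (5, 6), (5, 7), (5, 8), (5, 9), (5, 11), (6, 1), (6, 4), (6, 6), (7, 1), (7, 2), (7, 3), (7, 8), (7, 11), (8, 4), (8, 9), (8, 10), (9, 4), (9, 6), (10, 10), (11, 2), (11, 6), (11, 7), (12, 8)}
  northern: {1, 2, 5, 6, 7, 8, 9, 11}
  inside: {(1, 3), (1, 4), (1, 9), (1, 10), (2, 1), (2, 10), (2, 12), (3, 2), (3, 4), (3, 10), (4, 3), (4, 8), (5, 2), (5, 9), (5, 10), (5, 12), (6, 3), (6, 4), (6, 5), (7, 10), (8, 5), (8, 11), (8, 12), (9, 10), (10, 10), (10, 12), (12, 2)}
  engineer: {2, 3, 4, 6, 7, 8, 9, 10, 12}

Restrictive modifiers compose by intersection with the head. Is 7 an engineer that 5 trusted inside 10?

yes

⟦that 5 trusted⟧ = {x : ⟨5, x⟩ ∈ ⟦trusted⟧} = {1, 2, 3, 4, 6, 7, 8, 9, 11}
⟦inside 10⟧ = {x : ⟨x, 10⟩ ∈ ⟦inside⟧} = {1, 2, 3, 5, 7, 9, 10}
⟦engineer⟧ = {2, 3, 4, 6, 7, 8, 9, 10, 12}
… ∩ ⟦that 5 trusted⟧ = {2, 3, 4, 6, 7, 8, 9, 10, 12} ∩ {1, 2, 3, 4, 6, 7, 8, 9, 11} = {2, 3, 4, 6, 7, 8, 9}
… ∩ ⟦inside 10⟧ = {2, 3, 4, 6, 7, 8, 9} ∩ {1, 2, 3, 5, 7, 9, 10} = {2, 3, 7, 9}
⟦engineer that 5 trusted inside 10⟧ = {2, 3, 7, 9}; 7 ∈ this set.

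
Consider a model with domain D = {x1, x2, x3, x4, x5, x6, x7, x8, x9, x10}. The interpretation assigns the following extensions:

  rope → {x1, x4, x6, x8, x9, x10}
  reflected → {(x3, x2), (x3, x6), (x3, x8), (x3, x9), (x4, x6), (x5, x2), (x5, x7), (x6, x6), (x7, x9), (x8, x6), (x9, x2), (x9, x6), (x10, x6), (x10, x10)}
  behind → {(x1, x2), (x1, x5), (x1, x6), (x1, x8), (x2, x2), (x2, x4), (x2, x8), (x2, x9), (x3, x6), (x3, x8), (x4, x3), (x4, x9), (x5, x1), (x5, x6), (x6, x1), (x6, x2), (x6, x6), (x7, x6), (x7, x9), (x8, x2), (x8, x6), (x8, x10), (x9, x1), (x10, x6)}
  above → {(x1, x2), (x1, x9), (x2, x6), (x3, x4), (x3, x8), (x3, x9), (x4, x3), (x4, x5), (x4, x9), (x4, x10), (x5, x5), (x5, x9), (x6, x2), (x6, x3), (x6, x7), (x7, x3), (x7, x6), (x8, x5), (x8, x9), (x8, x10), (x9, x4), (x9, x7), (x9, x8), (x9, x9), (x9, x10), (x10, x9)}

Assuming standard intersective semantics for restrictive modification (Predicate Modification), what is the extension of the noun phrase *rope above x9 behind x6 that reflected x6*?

⟦above x9⟧ = {x : ⟨x, x9⟩ ∈ ⟦above⟧} = {x1, x3, x4, x5, x8, x9, x10}
⟦behind x6⟧ = {x : ⟨x, x6⟩ ∈ ⟦behind⟧} = {x1, x3, x5, x6, x7, x8, x10}
⟦that reflected x6⟧ = {x : ⟨x, x6⟩ ∈ ⟦reflected⟧} = {x3, x4, x6, x8, x9, x10}
⟦rope⟧ = {x1, x4, x6, x8, x9, x10}
… ∩ ⟦above x9⟧ = {x1, x4, x6, x8, x9, x10} ∩ {x1, x3, x4, x5, x8, x9, x10} = {x1, x4, x8, x9, x10}
… ∩ ⟦behind x6⟧ = {x1, x4, x8, x9, x10} ∩ {x1, x3, x5, x6, x7, x8, x10} = {x1, x8, x10}
… ∩ ⟦that reflected x6⟧ = {x1, x8, x10} ∩ {x3, x4, x6, x8, x9, x10} = {x8, x10}
So ⟦rope above x9 behind x6 that reflected x6⟧ = {x8, x10}.

{x8, x10}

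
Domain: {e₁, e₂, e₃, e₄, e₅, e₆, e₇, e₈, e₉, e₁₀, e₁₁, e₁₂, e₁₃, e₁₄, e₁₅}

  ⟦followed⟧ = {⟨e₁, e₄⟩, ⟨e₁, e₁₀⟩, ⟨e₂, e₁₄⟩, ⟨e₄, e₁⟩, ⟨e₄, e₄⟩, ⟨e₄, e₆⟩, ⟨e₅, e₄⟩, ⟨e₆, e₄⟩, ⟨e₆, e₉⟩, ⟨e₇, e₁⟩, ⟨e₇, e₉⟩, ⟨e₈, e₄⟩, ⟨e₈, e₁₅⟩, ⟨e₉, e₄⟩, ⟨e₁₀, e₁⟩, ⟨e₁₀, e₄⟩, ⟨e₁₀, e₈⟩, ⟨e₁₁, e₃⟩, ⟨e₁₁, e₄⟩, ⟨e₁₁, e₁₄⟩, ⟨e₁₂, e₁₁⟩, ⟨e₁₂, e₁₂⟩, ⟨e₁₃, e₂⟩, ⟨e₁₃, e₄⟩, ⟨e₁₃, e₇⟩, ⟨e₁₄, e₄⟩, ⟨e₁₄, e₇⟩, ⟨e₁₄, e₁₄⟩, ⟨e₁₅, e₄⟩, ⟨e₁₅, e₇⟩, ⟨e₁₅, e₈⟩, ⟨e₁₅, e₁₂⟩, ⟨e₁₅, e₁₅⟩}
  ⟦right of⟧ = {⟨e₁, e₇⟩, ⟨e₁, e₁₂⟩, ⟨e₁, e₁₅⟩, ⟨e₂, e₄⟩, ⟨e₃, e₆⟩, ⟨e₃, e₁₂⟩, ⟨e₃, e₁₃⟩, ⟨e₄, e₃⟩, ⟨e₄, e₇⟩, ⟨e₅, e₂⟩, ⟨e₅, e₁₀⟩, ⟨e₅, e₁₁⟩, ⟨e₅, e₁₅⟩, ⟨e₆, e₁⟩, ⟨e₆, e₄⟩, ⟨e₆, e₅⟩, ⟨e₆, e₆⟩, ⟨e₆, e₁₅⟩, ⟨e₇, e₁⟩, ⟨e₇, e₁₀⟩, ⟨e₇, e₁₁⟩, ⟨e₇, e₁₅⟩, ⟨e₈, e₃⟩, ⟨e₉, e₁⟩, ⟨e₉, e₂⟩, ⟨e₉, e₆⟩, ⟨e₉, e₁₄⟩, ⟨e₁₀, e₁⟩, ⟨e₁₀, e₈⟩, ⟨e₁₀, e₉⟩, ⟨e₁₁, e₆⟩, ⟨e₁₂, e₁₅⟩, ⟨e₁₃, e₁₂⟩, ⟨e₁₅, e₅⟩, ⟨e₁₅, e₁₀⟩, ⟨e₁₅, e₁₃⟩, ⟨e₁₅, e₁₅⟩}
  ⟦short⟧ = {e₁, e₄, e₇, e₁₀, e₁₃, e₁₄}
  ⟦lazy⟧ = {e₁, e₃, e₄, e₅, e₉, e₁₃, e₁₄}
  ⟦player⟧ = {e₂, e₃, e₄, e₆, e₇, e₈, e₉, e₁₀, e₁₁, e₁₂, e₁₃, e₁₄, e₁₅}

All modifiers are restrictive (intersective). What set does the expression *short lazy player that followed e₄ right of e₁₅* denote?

{ }

⟦that followed e₄⟧ = {x : ⟨x, e₄⟩ ∈ ⟦followed⟧} = {e₁, e₄, e₅, e₆, e₈, e₉, e₁₀, e₁₁, e₁₃, e₁₄, e₁₅}
⟦right of e₁₅⟧ = {x : ⟨x, e₁₅⟩ ∈ ⟦right of⟧} = {e₁, e₅, e₆, e₇, e₁₂, e₁₅}
⟦player⟧ = {e₂, e₃, e₄, e₆, e₇, e₈, e₉, e₁₀, e₁₁, e₁₂, e₁₃, e₁₄, e₁₅}
… ∩ ⟦that followed e₄⟧ = {e₂, e₃, e₄, e₆, e₇, e₈, e₉, e₁₀, e₁₁, e₁₂, e₁₃, e₁₄, e₁₅} ∩ {e₁, e₄, e₅, e₆, e₈, e₉, e₁₀, e₁₁, e₁₃, e₁₄, e₁₅} = {e₄, e₆, e₈, e₉, e₁₀, e₁₁, e₁₃, e₁₄, e₁₅}
… ∩ ⟦right of e₁₅⟧ = {e₄, e₆, e₈, e₉, e₁₀, e₁₁, e₁₃, e₁₄, e₁₅} ∩ {e₁, e₅, e₆, e₇, e₁₂, e₁₅} = {e₆, e₁₅}
… ∩ ⟦short⟧ = {e₆, e₁₅} ∩ {e₁, e₄, e₇, e₁₀, e₁₃, e₁₄} = ∅
… ∩ ⟦lazy⟧ = ∅ ∩ {e₁, e₃, e₄, e₅, e₉, e₁₃, e₁₄} = ∅
So ⟦short lazy player that followed e₄ right of e₁₅⟧ = { }.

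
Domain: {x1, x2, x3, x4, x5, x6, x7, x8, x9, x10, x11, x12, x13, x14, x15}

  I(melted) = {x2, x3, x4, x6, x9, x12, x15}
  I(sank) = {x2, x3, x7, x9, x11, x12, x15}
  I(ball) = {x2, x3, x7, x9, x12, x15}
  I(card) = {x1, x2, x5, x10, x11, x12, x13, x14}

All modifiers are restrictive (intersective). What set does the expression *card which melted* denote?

⟦which melted⟧ = ⟦melted⟧ = {x2, x3, x4, x6, x9, x12, x15}
⟦card⟧ = {x1, x2, x5, x10, x11, x12, x13, x14}
… ∩ ⟦which melted⟧ = {x1, x2, x5, x10, x11, x12, x13, x14} ∩ {x2, x3, x4, x6, x9, x12, x15} = {x2, x12}
So ⟦card which melted⟧ = {x2, x12}.

{x2, x12}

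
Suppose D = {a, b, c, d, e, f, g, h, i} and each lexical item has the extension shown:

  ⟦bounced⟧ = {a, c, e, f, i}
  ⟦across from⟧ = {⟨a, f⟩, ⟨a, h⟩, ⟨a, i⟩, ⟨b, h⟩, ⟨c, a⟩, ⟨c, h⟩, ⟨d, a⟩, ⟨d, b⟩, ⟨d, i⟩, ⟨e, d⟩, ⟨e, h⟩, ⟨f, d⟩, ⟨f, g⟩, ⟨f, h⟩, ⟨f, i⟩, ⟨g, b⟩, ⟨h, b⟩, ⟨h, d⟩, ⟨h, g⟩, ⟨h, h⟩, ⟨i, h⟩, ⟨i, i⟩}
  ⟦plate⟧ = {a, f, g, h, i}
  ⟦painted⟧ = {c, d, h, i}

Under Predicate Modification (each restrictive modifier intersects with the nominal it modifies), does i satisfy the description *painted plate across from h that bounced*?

yes

⟦across from h⟧ = {x : ⟨x, h⟩ ∈ ⟦across from⟧} = {a, b, c, e, f, h, i}
⟦that bounced⟧ = ⟦bounced⟧ = {a, c, e, f, i}
⟦plate⟧ = {a, f, g, h, i}
… ∩ ⟦across from h⟧ = {a, f, g, h, i} ∩ {a, b, c, e, f, h, i} = {a, f, h, i}
… ∩ ⟦that bounced⟧ = {a, f, h, i} ∩ {a, c, e, f, i} = {a, f, i}
… ∩ ⟦painted⟧ = {a, f, i} ∩ {c, d, h, i} = {i}
⟦painted plate across from h that bounced⟧ = {i}; i ∈ this set.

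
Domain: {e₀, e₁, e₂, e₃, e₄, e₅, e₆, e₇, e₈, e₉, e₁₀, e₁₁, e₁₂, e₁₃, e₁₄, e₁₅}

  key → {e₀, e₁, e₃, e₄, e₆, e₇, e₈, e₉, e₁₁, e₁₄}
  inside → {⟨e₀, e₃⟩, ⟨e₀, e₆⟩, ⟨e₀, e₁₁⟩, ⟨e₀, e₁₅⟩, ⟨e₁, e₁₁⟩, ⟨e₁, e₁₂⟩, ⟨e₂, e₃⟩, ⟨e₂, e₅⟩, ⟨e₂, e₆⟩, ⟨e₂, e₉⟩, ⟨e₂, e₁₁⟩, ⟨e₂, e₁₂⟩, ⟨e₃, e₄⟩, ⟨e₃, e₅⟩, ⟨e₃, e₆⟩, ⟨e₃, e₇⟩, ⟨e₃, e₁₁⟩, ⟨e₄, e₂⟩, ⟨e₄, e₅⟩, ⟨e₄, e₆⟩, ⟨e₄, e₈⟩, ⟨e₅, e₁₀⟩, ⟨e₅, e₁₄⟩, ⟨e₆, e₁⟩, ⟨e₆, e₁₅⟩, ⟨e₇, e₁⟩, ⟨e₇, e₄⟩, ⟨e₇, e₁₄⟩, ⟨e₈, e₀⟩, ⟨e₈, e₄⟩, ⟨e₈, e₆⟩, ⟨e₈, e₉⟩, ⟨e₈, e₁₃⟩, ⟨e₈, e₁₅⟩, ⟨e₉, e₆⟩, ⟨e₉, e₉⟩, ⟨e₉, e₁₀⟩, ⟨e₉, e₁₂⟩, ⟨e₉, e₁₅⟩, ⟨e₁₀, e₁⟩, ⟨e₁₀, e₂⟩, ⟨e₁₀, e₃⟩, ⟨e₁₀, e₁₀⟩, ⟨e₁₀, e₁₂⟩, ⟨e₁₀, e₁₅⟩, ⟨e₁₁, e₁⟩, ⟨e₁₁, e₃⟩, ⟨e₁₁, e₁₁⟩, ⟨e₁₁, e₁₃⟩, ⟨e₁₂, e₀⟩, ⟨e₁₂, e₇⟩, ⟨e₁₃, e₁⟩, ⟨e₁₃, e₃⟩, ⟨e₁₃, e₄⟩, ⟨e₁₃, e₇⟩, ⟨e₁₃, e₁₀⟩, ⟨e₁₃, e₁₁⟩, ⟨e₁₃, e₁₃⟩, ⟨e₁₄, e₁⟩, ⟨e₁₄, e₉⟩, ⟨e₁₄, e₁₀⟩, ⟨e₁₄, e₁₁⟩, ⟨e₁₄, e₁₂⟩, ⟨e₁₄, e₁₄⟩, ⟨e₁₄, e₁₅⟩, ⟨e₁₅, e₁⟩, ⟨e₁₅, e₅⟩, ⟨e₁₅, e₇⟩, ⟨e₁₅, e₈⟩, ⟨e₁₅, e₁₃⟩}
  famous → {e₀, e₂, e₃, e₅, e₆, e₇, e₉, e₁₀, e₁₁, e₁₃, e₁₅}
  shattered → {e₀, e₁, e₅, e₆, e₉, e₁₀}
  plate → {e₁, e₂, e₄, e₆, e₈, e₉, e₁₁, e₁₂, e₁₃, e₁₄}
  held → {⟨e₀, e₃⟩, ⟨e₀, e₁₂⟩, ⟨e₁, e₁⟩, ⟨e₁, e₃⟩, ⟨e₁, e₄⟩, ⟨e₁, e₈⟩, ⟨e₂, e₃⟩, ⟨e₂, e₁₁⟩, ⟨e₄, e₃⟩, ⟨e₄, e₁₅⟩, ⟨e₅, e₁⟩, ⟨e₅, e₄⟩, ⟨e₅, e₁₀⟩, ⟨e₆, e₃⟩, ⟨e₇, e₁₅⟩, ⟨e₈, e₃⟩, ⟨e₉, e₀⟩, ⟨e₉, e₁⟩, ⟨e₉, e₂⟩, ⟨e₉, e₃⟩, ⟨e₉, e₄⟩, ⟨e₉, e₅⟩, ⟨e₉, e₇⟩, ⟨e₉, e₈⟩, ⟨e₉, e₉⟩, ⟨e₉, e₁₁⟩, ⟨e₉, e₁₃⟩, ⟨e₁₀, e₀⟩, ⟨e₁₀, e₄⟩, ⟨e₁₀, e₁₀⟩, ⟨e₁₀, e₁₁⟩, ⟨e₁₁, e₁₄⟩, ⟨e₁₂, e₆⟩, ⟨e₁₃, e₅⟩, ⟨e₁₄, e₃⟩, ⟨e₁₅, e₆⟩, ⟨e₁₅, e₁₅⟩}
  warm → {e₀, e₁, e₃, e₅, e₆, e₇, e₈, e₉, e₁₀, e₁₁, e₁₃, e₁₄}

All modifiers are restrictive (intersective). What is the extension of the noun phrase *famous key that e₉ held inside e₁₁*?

⟦that e₉ held⟧ = {x : ⟨e₉, x⟩ ∈ ⟦held⟧} = {e₀, e₁, e₂, e₃, e₄, e₅, e₇, e₈, e₉, e₁₁, e₁₃}
⟦inside e₁₁⟧ = {x : ⟨x, e₁₁⟩ ∈ ⟦inside⟧} = {e₀, e₁, e₂, e₃, e₁₁, e₁₃, e₁₄}
⟦key⟧ = {e₀, e₁, e₃, e₄, e₆, e₇, e₈, e₉, e₁₁, e₁₄}
… ∩ ⟦that e₉ held⟧ = {e₀, e₁, e₃, e₄, e₆, e₇, e₈, e₉, e₁₁, e₁₄} ∩ {e₀, e₁, e₂, e₃, e₄, e₅, e₇, e₈, e₉, e₁₁, e₁₃} = {e₀, e₁, e₃, e₄, e₇, e₈, e₉, e₁₁}
… ∩ ⟦inside e₁₁⟧ = {e₀, e₁, e₃, e₄, e₇, e₈, e₉, e₁₁} ∩ {e₀, e₁, e₂, e₃, e₁₁, e₁₃, e₁₄} = {e₀, e₁, e₃, e₁₁}
… ∩ ⟦famous⟧ = {e₀, e₁, e₃, e₁₁} ∩ {e₀, e₂, e₃, e₅, e₆, e₇, e₉, e₁₀, e₁₁, e₁₃, e₁₅} = {e₀, e₃, e₁₁}
So ⟦famous key that e₉ held inside e₁₁⟧ = {e₀, e₃, e₁₁}.

{e₀, e₃, e₁₁}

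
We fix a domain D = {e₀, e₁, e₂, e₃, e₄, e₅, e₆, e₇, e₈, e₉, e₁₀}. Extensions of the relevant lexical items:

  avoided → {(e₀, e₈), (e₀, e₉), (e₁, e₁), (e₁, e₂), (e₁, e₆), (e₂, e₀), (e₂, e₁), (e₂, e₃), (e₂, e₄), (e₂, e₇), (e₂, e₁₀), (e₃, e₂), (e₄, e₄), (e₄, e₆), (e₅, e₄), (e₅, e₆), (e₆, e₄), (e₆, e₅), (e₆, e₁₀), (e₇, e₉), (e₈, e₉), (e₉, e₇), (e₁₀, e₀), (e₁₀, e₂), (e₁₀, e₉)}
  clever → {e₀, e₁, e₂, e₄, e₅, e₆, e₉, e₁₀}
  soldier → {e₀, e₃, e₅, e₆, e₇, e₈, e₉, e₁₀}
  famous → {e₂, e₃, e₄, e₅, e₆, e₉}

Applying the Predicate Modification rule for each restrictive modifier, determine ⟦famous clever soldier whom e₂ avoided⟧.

⟦whom e₂ avoided⟧ = {x : ⟨e₂, x⟩ ∈ ⟦avoided⟧} = {e₀, e₁, e₃, e₄, e₇, e₁₀}
⟦soldier⟧ = {e₀, e₃, e₅, e₆, e₇, e₈, e₉, e₁₀}
… ∩ ⟦whom e₂ avoided⟧ = {e₀, e₃, e₅, e₆, e₇, e₈, e₉, e₁₀} ∩ {e₀, e₁, e₃, e₄, e₇, e₁₀} = {e₀, e₃, e₇, e₁₀}
… ∩ ⟦famous⟧ = {e₀, e₃, e₇, e₁₀} ∩ {e₂, e₃, e₄, e₅, e₆, e₉} = {e₃}
… ∩ ⟦clever⟧ = {e₃} ∩ {e₀, e₁, e₂, e₄, e₅, e₆, e₉, e₁₀} = ∅
So ⟦famous clever soldier whom e₂ avoided⟧ = {}.

{}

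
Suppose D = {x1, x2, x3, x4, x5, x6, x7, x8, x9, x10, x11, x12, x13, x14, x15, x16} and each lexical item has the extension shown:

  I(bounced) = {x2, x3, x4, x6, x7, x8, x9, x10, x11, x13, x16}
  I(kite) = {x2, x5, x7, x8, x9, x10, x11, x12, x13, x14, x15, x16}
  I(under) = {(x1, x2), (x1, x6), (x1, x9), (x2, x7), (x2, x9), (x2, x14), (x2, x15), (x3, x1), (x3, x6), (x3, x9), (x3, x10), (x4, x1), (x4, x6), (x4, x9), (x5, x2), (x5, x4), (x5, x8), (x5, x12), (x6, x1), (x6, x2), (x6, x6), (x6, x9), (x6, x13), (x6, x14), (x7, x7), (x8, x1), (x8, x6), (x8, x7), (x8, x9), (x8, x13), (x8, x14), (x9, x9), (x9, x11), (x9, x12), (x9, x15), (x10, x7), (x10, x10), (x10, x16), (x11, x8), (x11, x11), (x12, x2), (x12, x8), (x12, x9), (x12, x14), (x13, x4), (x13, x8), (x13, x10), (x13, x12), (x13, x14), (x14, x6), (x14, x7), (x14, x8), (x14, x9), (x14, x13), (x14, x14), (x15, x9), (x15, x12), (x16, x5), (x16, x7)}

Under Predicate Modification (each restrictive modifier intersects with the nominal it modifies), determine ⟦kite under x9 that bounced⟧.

⟦under x9⟧ = {x : ⟨x, x9⟩ ∈ ⟦under⟧} = {x1, x2, x3, x4, x6, x8, x9, x12, x14, x15}
⟦that bounced⟧ = ⟦bounced⟧ = {x2, x3, x4, x6, x7, x8, x9, x10, x11, x13, x16}
⟦kite⟧ = {x2, x5, x7, x8, x9, x10, x11, x12, x13, x14, x15, x16}
… ∩ ⟦under x9⟧ = {x2, x5, x7, x8, x9, x10, x11, x12, x13, x14, x15, x16} ∩ {x1, x2, x3, x4, x6, x8, x9, x12, x14, x15} = {x2, x8, x9, x12, x14, x15}
… ∩ ⟦that bounced⟧ = {x2, x8, x9, x12, x14, x15} ∩ {x2, x3, x4, x6, x7, x8, x9, x10, x11, x13, x16} = {x2, x8, x9}
So ⟦kite under x9 that bounced⟧ = {x2, x8, x9}.

{x2, x8, x9}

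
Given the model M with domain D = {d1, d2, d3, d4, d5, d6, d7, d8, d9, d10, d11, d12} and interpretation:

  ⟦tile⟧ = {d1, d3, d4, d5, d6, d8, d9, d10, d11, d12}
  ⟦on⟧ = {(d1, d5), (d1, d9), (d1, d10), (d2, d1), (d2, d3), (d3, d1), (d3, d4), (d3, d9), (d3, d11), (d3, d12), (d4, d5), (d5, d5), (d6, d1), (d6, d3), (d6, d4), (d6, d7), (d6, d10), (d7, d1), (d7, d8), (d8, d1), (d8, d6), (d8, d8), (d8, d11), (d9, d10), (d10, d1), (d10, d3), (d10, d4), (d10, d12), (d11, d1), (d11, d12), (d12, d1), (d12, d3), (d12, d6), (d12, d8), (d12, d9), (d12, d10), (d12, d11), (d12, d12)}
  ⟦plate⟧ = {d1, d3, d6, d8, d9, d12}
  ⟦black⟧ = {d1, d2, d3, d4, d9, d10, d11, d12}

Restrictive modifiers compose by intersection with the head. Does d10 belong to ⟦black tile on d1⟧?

yes

⟦on d1⟧ = {x : ⟨x, d1⟩ ∈ ⟦on⟧} = {d2, d3, d6, d7, d8, d10, d11, d12}
⟦tile⟧ = {d1, d3, d4, d5, d6, d8, d9, d10, d11, d12}
… ∩ ⟦on d1⟧ = {d1, d3, d4, d5, d6, d8, d9, d10, d11, d12} ∩ {d2, d3, d6, d7, d8, d10, d11, d12} = {d3, d6, d8, d10, d11, d12}
… ∩ ⟦black⟧ = {d3, d6, d8, d10, d11, d12} ∩ {d1, d2, d3, d4, d9, d10, d11, d12} = {d3, d10, d11, d12}
⟦black tile on d1⟧ = {d3, d10, d11, d12}; d10 ∈ this set.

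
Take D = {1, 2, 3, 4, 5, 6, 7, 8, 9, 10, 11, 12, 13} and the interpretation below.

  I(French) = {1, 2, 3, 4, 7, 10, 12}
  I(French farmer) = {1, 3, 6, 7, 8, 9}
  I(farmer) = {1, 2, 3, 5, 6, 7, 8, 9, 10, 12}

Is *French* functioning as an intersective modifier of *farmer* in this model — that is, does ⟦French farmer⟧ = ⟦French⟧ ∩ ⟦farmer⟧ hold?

no

⟦French⟧ ∩ ⟦farmer⟧ = {1, 2, 3, 4, 7, 10, 12} ∩ {1, 2, 3, 5, 6, 7, 8, 9, 10, 12} = {1, 2, 3, 7, 10, 12}
Observed ⟦French farmer⟧ = {1, 3, 6, 7, 8, 9}.
These differ, so the modifier is not intersective in this model.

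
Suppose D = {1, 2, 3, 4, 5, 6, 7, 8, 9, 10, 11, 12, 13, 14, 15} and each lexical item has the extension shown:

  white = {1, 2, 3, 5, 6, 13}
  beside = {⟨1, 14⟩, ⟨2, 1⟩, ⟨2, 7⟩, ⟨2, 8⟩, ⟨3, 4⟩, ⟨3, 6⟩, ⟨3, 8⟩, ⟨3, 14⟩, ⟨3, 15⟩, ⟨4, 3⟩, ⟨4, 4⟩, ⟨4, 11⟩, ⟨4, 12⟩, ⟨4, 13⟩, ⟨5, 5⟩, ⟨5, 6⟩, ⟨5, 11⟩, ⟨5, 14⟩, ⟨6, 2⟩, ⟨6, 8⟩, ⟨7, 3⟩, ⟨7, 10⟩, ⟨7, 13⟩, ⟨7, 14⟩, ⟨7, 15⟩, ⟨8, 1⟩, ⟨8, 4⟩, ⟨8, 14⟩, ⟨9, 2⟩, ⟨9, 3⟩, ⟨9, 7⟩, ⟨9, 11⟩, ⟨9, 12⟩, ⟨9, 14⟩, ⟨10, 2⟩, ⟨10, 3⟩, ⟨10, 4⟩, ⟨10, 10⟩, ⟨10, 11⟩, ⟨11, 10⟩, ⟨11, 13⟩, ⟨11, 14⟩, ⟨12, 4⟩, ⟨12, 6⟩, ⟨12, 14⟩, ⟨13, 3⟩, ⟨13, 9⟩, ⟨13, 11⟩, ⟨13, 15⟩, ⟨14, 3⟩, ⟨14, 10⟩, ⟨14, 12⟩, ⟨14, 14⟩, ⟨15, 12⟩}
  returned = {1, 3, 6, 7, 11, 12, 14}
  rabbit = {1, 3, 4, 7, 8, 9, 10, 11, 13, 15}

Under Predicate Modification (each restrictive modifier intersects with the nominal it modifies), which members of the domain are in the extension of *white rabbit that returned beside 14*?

{1, 3}

⟦that returned⟧ = ⟦returned⟧ = {1, 3, 6, 7, 11, 12, 14}
⟦beside 14⟧ = {x : ⟨x, 14⟩ ∈ ⟦beside⟧} = {1, 3, 5, 7, 8, 9, 11, 12, 14}
⟦rabbit⟧ = {1, 3, 4, 7, 8, 9, 10, 11, 13, 15}
… ∩ ⟦that returned⟧ = {1, 3, 4, 7, 8, 9, 10, 11, 13, 15} ∩ {1, 3, 6, 7, 11, 12, 14} = {1, 3, 7, 11}
… ∩ ⟦beside 14⟧ = {1, 3, 7, 11} ∩ {1, 3, 5, 7, 8, 9, 11, 12, 14} = {1, 3, 7, 11}
… ∩ ⟦white⟧ = {1, 3, 7, 11} ∩ {1, 2, 3, 5, 6, 13} = {1, 3}
So ⟦white rabbit that returned beside 14⟧ = {1, 3}.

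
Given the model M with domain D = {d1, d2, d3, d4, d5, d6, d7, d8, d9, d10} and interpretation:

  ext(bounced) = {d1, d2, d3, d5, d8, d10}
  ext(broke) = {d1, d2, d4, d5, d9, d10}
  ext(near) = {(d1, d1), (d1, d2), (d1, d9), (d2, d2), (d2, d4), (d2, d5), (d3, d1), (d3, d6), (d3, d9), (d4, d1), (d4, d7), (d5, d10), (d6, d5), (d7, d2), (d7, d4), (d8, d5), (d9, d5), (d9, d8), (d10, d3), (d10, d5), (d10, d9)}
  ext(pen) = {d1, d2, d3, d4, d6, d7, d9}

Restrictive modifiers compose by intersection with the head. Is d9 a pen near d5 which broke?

⟦near d5⟧ = {x : ⟨x, d5⟩ ∈ ⟦near⟧} = {d2, d6, d8, d9, d10}
⟦which broke⟧ = ⟦broke⟧ = {d1, d2, d4, d5, d9, d10}
⟦pen⟧ = {d1, d2, d3, d4, d6, d7, d9}
… ∩ ⟦near d5⟧ = {d1, d2, d3, d4, d6, d7, d9} ∩ {d2, d6, d8, d9, d10} = {d2, d6, d9}
… ∩ ⟦which broke⟧ = {d2, d6, d9} ∩ {d1, d2, d4, d5, d9, d10} = {d2, d9}
⟦pen near d5 which broke⟧ = {d2, d9}; d9 ∈ this set.

yes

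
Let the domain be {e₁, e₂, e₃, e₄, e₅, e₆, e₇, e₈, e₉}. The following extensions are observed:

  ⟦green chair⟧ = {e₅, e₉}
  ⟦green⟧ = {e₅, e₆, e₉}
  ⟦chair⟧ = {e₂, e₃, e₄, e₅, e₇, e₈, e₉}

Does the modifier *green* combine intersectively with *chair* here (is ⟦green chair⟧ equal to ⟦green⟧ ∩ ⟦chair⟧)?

⟦green⟧ ∩ ⟦chair⟧ = {e₅, e₆, e₉} ∩ {e₂, e₃, e₄, e₅, e₇, e₈, e₉} = {e₅, e₉}
Observed ⟦green chair⟧ = {e₅, e₉}.
These coincide, so the modifier is intersective here.

yes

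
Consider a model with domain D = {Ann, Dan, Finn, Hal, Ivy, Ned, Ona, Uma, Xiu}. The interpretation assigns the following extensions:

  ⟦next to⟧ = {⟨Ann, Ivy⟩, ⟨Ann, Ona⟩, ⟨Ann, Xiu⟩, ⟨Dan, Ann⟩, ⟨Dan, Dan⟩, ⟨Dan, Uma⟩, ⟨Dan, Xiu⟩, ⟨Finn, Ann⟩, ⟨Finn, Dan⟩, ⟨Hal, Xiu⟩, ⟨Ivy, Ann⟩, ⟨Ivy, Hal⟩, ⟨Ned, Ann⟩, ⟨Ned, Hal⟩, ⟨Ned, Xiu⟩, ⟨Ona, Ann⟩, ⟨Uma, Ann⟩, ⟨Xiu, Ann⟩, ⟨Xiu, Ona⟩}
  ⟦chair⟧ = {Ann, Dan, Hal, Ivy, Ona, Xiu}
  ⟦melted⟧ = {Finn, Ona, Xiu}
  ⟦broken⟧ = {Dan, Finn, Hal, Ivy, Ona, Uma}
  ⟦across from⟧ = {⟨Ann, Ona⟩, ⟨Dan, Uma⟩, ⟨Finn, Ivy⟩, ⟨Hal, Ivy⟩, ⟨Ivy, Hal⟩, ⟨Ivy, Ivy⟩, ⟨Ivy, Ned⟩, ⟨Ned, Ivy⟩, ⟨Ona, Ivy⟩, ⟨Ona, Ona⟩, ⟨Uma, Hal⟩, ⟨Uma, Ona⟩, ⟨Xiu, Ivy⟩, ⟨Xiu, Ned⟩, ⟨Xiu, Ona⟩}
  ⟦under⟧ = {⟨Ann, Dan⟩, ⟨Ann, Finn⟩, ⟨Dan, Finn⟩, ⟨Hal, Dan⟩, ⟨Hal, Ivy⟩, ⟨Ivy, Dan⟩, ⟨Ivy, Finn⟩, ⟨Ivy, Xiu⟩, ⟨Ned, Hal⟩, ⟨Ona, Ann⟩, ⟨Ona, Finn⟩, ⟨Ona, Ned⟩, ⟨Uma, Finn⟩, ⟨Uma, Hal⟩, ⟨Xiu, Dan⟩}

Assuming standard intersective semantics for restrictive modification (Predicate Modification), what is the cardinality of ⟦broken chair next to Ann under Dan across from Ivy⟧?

⟦next to Ann⟧ = {x : ⟨x, Ann⟩ ∈ ⟦next to⟧} = {Dan, Finn, Ivy, Ned, Ona, Uma, Xiu}
⟦under Dan⟧ = {x : ⟨x, Dan⟩ ∈ ⟦under⟧} = {Ann, Hal, Ivy, Xiu}
⟦across from Ivy⟧ = {x : ⟨x, Ivy⟩ ∈ ⟦across from⟧} = {Finn, Hal, Ivy, Ned, Ona, Xiu}
⟦chair⟧ = {Ann, Dan, Hal, Ivy, Ona, Xiu}
… ∩ ⟦next to Ann⟧ = {Ann, Dan, Hal, Ivy, Ona, Xiu} ∩ {Dan, Finn, Ivy, Ned, Ona, Uma, Xiu} = {Dan, Ivy, Ona, Xiu}
… ∩ ⟦under Dan⟧ = {Dan, Ivy, Ona, Xiu} ∩ {Ann, Hal, Ivy, Xiu} = {Ivy, Xiu}
… ∩ ⟦across from Ivy⟧ = {Ivy, Xiu} ∩ {Finn, Hal, Ivy, Ned, Ona, Xiu} = {Ivy, Xiu}
… ∩ ⟦broken⟧ = {Ivy, Xiu} ∩ {Dan, Finn, Hal, Ivy, Ona, Uma} = {Ivy}
⟦broken chair next to Ann under Dan across from Ivy⟧ = {Ivy}, so the cardinality is 1.

1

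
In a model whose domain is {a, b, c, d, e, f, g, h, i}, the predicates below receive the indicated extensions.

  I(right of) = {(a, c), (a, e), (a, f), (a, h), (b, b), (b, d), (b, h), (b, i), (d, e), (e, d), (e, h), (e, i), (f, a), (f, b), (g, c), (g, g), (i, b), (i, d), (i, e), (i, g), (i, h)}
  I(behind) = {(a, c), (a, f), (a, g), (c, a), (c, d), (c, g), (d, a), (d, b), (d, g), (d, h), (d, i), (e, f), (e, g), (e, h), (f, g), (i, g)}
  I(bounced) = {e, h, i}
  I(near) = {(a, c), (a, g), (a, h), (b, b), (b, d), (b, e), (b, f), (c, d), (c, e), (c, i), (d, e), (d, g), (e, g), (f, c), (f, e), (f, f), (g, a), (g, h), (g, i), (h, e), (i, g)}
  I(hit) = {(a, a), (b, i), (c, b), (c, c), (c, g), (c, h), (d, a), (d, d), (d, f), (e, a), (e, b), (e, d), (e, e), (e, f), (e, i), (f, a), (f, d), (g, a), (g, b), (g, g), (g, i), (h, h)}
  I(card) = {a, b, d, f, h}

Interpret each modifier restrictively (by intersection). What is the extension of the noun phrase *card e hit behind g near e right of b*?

{f}

⟦e hit⟧ = {x : ⟨e, x⟩ ∈ ⟦hit⟧} = {a, b, d, e, f, i}
⟦behind g⟧ = {x : ⟨x, g⟩ ∈ ⟦behind⟧} = {a, c, d, e, f, i}
⟦near e⟧ = {x : ⟨x, e⟩ ∈ ⟦near⟧} = {b, c, d, f, h}
⟦right of b⟧ = {x : ⟨x, b⟩ ∈ ⟦right of⟧} = {b, f, i}
⟦card⟧ = {a, b, d, f, h}
… ∩ ⟦e hit⟧ = {a, b, d, f, h} ∩ {a, b, d, e, f, i} = {a, b, d, f}
… ∩ ⟦behind g⟧ = {a, b, d, f} ∩ {a, c, d, e, f, i} = {a, d, f}
… ∩ ⟦near e⟧ = {a, d, f} ∩ {b, c, d, f, h} = {d, f}
… ∩ ⟦right of b⟧ = {d, f} ∩ {b, f, i} = {f}
So ⟦card e hit behind g near e right of b⟧ = {f}.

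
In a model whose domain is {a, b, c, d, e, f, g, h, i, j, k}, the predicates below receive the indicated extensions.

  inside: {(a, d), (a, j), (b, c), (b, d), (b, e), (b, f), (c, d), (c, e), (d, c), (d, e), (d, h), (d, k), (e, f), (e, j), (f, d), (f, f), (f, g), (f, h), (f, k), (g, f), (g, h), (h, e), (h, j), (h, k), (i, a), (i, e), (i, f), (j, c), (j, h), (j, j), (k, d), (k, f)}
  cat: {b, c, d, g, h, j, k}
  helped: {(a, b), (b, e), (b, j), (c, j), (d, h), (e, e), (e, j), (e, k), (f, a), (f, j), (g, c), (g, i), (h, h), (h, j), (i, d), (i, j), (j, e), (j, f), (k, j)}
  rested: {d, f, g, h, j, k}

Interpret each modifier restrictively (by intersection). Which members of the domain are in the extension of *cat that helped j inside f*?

{b, k}

⟦that helped j⟧ = {x : ⟨x, j⟩ ∈ ⟦helped⟧} = {b, c, e, f, h, i, k}
⟦inside f⟧ = {x : ⟨x, f⟩ ∈ ⟦inside⟧} = {b, e, f, g, i, k}
⟦cat⟧ = {b, c, d, g, h, j, k}
… ∩ ⟦that helped j⟧ = {b, c, d, g, h, j, k} ∩ {b, c, e, f, h, i, k} = {b, c, h, k}
… ∩ ⟦inside f⟧ = {b, c, h, k} ∩ {b, e, f, g, i, k} = {b, k}
So ⟦cat that helped j inside f⟧ = {b, k}.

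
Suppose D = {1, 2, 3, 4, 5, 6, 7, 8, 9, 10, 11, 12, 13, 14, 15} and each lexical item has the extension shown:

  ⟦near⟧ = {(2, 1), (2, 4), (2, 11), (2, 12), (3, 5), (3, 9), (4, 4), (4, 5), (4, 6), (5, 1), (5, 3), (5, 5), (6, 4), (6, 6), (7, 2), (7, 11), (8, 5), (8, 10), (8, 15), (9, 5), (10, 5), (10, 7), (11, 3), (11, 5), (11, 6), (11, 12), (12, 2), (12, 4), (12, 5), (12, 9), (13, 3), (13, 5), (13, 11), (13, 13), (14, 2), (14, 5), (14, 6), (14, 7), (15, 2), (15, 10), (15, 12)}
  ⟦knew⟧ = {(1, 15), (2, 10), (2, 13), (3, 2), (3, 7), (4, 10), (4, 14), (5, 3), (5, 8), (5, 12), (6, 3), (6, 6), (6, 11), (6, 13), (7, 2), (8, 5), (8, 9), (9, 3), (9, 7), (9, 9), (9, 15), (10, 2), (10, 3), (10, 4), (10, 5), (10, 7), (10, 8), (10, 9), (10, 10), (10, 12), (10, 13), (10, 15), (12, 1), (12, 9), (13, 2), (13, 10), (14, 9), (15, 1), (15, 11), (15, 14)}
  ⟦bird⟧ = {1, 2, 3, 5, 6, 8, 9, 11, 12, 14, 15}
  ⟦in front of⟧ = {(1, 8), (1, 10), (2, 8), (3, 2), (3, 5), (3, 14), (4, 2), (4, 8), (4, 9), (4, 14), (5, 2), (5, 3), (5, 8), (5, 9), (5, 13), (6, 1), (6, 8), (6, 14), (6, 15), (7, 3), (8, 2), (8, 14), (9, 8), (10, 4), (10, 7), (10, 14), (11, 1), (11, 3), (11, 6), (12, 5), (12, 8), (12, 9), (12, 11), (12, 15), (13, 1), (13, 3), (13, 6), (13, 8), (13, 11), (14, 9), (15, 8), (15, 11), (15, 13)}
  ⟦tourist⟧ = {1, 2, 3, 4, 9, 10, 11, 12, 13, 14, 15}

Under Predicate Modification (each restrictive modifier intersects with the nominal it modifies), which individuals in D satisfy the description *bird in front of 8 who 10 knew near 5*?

{5, 9, 12}

⟦in front of 8⟧ = {x : ⟨x, 8⟩ ∈ ⟦in front of⟧} = {1, 2, 4, 5, 6, 9, 12, 13, 15}
⟦who 10 knew⟧ = {x : ⟨10, x⟩ ∈ ⟦knew⟧} = {2, 3, 4, 5, 7, 8, 9, 10, 12, 13, 15}
⟦near 5⟧ = {x : ⟨x, 5⟩ ∈ ⟦near⟧} = {3, 4, 5, 8, 9, 10, 11, 12, 13, 14}
⟦bird⟧ = {1, 2, 3, 5, 6, 8, 9, 11, 12, 14, 15}
… ∩ ⟦in front of 8⟧ = {1, 2, 3, 5, 6, 8, 9, 11, 12, 14, 15} ∩ {1, 2, 4, 5, 6, 9, 12, 13, 15} = {1, 2, 5, 6, 9, 12, 15}
… ∩ ⟦who 10 knew⟧ = {1, 2, 5, 6, 9, 12, 15} ∩ {2, 3, 4, 5, 7, 8, 9, 10, 12, 13, 15} = {2, 5, 9, 12, 15}
… ∩ ⟦near 5⟧ = {2, 5, 9, 12, 15} ∩ {3, 4, 5, 8, 9, 10, 11, 12, 13, 14} = {5, 9, 12}
So ⟦bird in front of 8 who 10 knew near 5⟧ = {5, 9, 12}.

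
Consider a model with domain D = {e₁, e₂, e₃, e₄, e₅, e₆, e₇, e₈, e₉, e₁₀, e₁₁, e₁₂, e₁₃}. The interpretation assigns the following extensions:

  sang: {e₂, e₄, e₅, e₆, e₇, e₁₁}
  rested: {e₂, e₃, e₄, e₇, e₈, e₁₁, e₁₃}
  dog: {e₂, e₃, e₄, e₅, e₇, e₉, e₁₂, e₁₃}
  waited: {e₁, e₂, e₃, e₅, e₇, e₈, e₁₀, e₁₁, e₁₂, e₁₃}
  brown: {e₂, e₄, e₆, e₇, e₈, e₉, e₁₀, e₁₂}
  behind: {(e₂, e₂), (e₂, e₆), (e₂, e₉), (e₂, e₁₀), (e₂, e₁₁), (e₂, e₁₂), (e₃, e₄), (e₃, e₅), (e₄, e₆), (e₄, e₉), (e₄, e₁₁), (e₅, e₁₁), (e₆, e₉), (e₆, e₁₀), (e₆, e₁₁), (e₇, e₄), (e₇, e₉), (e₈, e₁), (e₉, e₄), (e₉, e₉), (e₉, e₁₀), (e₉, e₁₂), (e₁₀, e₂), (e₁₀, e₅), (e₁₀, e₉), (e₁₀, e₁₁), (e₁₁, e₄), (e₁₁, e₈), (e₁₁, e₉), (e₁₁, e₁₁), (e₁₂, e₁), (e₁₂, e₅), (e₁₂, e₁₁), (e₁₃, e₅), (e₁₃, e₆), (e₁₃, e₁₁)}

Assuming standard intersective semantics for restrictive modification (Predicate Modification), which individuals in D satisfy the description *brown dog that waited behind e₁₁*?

{e₂, e₁₂}

⟦that waited⟧ = ⟦waited⟧ = {e₁, e₂, e₃, e₅, e₇, e₈, e₁₀, e₁₁, e₁₂, e₁₃}
⟦behind e₁₁⟧ = {x : ⟨x, e₁₁⟩ ∈ ⟦behind⟧} = {e₂, e₄, e₅, e₆, e₁₀, e₁₁, e₁₂, e₁₃}
⟦dog⟧ = {e₂, e₃, e₄, e₅, e₇, e₉, e₁₂, e₁₃}
… ∩ ⟦that waited⟧ = {e₂, e₃, e₄, e₅, e₇, e₉, e₁₂, e₁₃} ∩ {e₁, e₂, e₃, e₅, e₇, e₈, e₁₀, e₁₁, e₁₂, e₁₃} = {e₂, e₃, e₅, e₇, e₁₂, e₁₃}
… ∩ ⟦behind e₁₁⟧ = {e₂, e₃, e₅, e₇, e₁₂, e₁₃} ∩ {e₂, e₄, e₅, e₆, e₁₀, e₁₁, e₁₂, e₁₃} = {e₂, e₅, e₁₂, e₁₃}
… ∩ ⟦brown⟧ = {e₂, e₅, e₁₂, e₁₃} ∩ {e₂, e₄, e₆, e₇, e₈, e₉, e₁₀, e₁₂} = {e₂, e₁₂}
So ⟦brown dog that waited behind e₁₁⟧ = {e₂, e₁₂}.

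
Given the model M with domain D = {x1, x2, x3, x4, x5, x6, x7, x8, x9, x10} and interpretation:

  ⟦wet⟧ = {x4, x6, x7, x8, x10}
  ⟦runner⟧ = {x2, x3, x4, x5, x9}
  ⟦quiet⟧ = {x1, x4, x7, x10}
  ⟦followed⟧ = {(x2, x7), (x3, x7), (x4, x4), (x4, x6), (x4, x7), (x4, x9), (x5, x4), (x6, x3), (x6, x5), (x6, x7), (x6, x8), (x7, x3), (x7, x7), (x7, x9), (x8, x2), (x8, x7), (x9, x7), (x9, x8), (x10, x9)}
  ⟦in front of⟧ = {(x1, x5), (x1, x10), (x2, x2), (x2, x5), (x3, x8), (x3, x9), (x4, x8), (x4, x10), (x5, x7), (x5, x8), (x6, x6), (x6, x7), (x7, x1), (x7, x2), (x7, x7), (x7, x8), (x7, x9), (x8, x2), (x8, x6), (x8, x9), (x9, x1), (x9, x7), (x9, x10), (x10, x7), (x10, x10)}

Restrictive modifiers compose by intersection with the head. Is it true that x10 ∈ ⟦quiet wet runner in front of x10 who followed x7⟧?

⟦in front of x10⟧ = {x : ⟨x, x10⟩ ∈ ⟦in front of⟧} = {x1, x4, x9, x10}
⟦who followed x7⟧ = {x : ⟨x, x7⟩ ∈ ⟦followed⟧} = {x2, x3, x4, x6, x7, x8, x9}
⟦runner⟧ = {x2, x3, x4, x5, x9}
… ∩ ⟦in front of x10⟧ = {x2, x3, x4, x5, x9} ∩ {x1, x4, x9, x10} = {x4, x9}
… ∩ ⟦who followed x7⟧ = {x4, x9} ∩ {x2, x3, x4, x6, x7, x8, x9} = {x4, x9}
… ∩ ⟦quiet⟧ = {x4, x9} ∩ {x1, x4, x7, x10} = {x4}
… ∩ ⟦wet⟧ = {x4} ∩ {x4, x6, x7, x8, x10} = {x4}
⟦quiet wet runner in front of x10 who followed x7⟧ = {x4}; x10 ∉ this set.

no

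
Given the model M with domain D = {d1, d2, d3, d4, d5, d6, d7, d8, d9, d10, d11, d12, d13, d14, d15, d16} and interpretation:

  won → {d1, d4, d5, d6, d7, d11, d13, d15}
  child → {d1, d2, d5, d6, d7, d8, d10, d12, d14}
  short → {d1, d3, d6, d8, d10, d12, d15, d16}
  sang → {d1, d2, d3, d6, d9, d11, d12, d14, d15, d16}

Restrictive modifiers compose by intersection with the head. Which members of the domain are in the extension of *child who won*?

{d1, d5, d6, d7}

⟦who won⟧ = ⟦won⟧ = {d1, d4, d5, d6, d7, d11, d13, d15}
⟦child⟧ = {d1, d2, d5, d6, d7, d8, d10, d12, d14}
… ∩ ⟦who won⟧ = {d1, d2, d5, d6, d7, d8, d10, d12, d14} ∩ {d1, d4, d5, d6, d7, d11, d13, d15} = {d1, d5, d6, d7}
So ⟦child who won⟧ = {d1, d5, d6, d7}.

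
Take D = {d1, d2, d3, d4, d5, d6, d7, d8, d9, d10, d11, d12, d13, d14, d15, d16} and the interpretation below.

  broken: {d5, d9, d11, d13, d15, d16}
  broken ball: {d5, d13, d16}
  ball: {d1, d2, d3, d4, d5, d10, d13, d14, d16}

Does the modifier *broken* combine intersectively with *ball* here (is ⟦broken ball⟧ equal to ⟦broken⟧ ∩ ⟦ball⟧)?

⟦broken⟧ ∩ ⟦ball⟧ = {d5, d9, d11, d13, d15, d16} ∩ {d1, d2, d3, d4, d5, d10, d13, d14, d16} = {d5, d13, d16}
Observed ⟦broken ball⟧ = {d5, d13, d16}.
These coincide, so the modifier is intersective here.

yes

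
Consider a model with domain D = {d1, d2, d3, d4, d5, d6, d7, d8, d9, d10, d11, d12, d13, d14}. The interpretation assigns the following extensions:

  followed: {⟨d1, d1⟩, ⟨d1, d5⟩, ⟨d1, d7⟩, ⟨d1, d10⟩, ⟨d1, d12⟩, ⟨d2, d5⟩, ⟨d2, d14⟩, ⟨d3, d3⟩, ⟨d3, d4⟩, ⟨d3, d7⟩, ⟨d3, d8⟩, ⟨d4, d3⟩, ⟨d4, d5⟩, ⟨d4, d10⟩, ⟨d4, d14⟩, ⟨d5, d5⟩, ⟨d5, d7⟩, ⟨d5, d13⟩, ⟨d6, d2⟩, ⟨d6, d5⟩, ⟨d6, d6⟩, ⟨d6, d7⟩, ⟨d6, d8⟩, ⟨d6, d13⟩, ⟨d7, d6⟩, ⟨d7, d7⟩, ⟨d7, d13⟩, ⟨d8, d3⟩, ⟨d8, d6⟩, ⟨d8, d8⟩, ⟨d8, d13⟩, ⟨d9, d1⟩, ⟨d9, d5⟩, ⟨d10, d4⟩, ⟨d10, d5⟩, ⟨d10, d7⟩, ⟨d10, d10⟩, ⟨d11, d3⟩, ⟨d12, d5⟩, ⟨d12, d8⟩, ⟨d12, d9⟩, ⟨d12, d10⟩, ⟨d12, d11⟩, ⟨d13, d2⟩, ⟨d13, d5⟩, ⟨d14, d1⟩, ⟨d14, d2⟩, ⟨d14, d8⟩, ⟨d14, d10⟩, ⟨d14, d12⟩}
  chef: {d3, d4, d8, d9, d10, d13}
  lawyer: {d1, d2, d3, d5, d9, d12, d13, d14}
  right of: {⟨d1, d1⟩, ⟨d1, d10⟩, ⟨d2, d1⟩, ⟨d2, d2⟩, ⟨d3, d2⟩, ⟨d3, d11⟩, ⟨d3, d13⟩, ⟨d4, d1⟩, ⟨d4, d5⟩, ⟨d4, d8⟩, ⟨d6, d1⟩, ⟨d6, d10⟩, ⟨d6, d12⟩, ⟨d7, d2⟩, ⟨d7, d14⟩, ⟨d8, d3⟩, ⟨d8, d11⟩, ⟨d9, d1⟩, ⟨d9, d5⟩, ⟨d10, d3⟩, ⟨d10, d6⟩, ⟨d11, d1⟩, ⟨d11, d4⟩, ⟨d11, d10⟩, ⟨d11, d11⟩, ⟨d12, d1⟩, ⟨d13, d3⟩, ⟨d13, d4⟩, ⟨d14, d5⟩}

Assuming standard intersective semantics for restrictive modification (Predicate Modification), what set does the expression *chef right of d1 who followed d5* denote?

{d4, d9}

⟦right of d1⟧ = {x : ⟨x, d1⟩ ∈ ⟦right of⟧} = {d1, d2, d4, d6, d9, d11, d12}
⟦who followed d5⟧ = {x : ⟨x, d5⟩ ∈ ⟦followed⟧} = {d1, d2, d4, d5, d6, d9, d10, d12, d13}
⟦chef⟧ = {d3, d4, d8, d9, d10, d13}
… ∩ ⟦right of d1⟧ = {d3, d4, d8, d9, d10, d13} ∩ {d1, d2, d4, d6, d9, d11, d12} = {d4, d9}
… ∩ ⟦who followed d5⟧ = {d4, d9} ∩ {d1, d2, d4, d5, d6, d9, d10, d12, d13} = {d4, d9}
So ⟦chef right of d1 who followed d5⟧ = {d4, d9}.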